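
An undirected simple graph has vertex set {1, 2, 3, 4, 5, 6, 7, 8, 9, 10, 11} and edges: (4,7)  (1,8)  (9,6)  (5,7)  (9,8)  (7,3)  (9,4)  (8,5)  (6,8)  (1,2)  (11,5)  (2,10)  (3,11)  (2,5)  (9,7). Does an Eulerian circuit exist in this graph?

No

Degrees: 1:2, 2:3, 3:2, 4:2, 5:4, 6:2, 7:4, 8:4, 9:4, 10:1, 11:2
Vertices with odd degree: 2, 10. An Eulerian circuit requires all degrees even.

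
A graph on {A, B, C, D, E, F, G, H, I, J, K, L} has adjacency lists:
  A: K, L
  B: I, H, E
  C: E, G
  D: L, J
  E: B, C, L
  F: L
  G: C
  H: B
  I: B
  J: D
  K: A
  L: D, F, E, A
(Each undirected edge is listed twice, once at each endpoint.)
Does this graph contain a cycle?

The graph has 12 vertices, 11 edges, and 1 connected component.
A forest on 12 vertices with 1 component has exactly 11 edges, which matches — so no cycle.

No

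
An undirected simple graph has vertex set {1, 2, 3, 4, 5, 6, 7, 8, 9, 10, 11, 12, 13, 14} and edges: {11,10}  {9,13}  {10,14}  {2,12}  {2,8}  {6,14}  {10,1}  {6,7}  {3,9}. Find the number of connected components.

5

Component: {4}
Component: {5}
Component: {2, 8, 12}
Component: {3, 9, 13}
Component: {1, 6, 7, 10, 11, 14}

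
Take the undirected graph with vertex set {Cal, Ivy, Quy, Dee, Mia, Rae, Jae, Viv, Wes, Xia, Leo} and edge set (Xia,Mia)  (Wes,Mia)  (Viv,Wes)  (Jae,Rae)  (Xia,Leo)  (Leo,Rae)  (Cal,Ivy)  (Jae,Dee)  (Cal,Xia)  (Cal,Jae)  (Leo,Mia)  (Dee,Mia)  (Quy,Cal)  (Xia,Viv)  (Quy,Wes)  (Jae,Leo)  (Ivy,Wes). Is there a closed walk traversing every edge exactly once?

Yes

Degrees: Cal:4, Ivy:2, Quy:2, Dee:2, Mia:4, Rae:2, Jae:4, Viv:2, Wes:4, Xia:4, Leo:4
Every vertex has even degree and the edges form a single connected piece, so an Eulerian circuit exists.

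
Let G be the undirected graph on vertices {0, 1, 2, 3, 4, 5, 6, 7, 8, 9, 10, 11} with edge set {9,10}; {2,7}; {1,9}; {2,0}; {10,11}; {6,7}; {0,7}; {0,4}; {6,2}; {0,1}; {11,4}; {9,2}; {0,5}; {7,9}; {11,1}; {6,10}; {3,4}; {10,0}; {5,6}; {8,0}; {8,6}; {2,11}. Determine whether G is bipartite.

No

9-7-2-9 is an odd cycle (length 3), and a bipartite graph can contain only even cycles.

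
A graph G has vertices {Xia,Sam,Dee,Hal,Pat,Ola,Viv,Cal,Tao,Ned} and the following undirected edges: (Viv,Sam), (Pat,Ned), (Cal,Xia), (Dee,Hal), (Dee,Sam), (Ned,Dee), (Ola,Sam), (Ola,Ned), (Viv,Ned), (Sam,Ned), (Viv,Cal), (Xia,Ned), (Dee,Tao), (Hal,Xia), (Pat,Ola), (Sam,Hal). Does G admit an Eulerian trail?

Degrees: Xia:3, Sam:5, Dee:4, Hal:3, Pat:2, Ola:3, Viv:3, Cal:2, Tao:1, Ned:6
Odd-degree vertices: Xia, Sam, Hal, Ola, Viv, Tao (6 total).
With 6 odd-degree vertices (more than two), no single trail can use every edge.

No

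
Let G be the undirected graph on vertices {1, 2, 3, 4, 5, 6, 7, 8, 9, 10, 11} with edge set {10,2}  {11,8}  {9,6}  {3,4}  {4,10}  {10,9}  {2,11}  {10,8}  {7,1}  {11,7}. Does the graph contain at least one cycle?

The graph has 11 vertices, 10 edges, and 2 connected components.
One cycle is 11-2-10-8-11.

Yes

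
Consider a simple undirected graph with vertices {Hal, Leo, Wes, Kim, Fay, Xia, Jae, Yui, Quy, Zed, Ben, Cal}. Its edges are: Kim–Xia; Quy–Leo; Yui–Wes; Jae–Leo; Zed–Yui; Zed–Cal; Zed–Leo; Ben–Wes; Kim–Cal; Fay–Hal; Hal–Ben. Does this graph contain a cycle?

The graph has 12 vertices, 11 edges, and 1 connected component.
Since 11 = 12 - 1, the graph is a forest and contains no cycle.

No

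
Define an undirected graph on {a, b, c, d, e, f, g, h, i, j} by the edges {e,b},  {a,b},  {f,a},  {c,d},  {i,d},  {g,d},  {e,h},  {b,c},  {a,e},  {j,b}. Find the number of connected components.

1

Component: {a, b, c, d, e, f, g, h, i, j}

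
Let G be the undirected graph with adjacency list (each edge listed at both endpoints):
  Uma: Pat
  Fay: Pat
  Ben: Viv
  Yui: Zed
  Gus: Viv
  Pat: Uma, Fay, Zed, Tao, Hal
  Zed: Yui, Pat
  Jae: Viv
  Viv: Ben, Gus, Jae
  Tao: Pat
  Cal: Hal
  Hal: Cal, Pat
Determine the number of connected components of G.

2

Component: {Ben, Gus, Jae, Viv}
Component: {Uma, Fay, Yui, Pat, Zed, Tao, Cal, Hal}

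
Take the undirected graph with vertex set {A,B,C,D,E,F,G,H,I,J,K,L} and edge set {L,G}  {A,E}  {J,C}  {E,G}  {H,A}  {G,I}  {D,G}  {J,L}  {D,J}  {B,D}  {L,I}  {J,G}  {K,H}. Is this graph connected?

Component: {F}
Component: {A, B, C, D, E, G, H, I, J, K, L}
There are 2 separate components, so the graph is not connected.

No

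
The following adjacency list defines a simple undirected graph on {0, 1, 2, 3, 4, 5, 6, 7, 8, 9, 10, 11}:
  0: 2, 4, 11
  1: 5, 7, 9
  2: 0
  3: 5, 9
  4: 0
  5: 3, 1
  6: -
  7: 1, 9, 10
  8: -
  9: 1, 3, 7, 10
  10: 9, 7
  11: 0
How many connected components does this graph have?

Component: {6}
Component: {8}
Component: {0, 2, 4, 11}
Component: {1, 3, 5, 7, 9, 10}

4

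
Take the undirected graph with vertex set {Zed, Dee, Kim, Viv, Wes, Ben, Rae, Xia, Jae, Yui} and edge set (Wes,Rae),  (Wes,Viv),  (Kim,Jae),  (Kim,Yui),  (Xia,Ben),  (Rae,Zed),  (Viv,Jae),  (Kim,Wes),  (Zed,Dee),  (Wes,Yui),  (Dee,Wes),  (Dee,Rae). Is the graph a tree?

|V| = 10, |E| = 12.
It splits into 2 components, so it cannot be a tree.

No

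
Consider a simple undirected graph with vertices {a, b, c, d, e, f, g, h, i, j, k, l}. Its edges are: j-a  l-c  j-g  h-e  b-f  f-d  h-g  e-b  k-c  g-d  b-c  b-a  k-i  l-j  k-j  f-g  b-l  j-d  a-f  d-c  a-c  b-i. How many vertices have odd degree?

4

Degrees: a:4, b:6, c:5, d:4, e:2, f:4, g:4, h:2, i:2, j:5, k:3, l:3
Odd-degree vertices: c, j, k, l.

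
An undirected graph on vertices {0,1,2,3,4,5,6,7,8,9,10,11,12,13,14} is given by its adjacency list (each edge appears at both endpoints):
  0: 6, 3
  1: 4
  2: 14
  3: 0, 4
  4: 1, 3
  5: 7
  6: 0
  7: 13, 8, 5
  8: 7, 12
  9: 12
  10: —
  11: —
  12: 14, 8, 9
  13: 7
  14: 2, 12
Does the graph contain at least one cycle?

The graph has 15 vertices, 11 edges, and 4 connected components.
A forest on 15 vertices with 4 components has exactly 11 edges, which matches — so no cycle.

No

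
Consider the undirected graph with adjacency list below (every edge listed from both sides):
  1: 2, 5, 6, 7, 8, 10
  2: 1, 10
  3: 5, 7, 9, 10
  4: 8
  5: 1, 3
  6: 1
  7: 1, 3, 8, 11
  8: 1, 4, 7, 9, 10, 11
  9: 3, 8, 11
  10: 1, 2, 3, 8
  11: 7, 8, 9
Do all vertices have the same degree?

No

Degrees: 1:6, 2:2, 3:4, 4:1, 5:2, 6:1, 7:4, 8:6, 9:3, 10:4, 11:3
Degrees are not all equal (e.g. deg(4)=1 but deg(1)=6); not regular.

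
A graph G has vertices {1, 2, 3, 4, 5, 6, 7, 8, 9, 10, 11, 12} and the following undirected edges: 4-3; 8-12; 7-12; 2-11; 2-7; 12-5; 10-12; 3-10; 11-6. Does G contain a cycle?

The graph has 12 vertices, 9 edges, and 3 connected components.
Since 9 = 12 - 3, the graph is a forest and contains no cycle.

No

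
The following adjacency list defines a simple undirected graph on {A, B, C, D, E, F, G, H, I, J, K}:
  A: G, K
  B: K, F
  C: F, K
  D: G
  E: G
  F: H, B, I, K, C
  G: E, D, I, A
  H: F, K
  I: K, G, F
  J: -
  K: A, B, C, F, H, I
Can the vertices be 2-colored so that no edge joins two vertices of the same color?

B-F-K-B is an odd cycle (length 3), and a bipartite graph can contain only even cycles.

No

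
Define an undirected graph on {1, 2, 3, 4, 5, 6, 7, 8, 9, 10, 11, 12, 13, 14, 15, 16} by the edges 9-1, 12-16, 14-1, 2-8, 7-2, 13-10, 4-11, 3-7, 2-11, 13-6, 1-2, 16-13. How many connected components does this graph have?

4

Component: {5}
Component: {15}
Component: {6, 10, 12, 13, 16}
Component: {1, 2, 3, 4, 7, 8, 9, 11, 14}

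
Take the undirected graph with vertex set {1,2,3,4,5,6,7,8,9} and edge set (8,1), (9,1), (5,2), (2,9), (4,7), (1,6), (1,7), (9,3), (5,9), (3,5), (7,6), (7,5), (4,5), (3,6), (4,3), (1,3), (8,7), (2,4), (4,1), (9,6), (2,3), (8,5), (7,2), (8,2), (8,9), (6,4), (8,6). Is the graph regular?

Yes

Degrees: 1:6, 2:6, 3:6, 4:6, 5:6, 6:6, 7:6, 8:6, 9:6
Every vertex has degree 6, so the graph is 6-regular.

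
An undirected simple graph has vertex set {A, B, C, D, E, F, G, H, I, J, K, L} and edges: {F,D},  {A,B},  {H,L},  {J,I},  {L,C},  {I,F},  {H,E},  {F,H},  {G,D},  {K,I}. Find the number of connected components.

2

Component: {A, B}
Component: {C, D, E, F, G, H, I, J, K, L}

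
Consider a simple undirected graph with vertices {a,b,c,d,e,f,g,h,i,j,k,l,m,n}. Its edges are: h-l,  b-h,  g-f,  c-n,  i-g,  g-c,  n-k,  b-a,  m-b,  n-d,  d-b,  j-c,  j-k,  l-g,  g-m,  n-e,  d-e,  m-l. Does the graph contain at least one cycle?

|V| = 14, |E| = 18, number of components = 1.
Since 18 > 14 - 1, a cycle must exist; for instance b-d-n-k-j-c-g-l-m-b.

Yes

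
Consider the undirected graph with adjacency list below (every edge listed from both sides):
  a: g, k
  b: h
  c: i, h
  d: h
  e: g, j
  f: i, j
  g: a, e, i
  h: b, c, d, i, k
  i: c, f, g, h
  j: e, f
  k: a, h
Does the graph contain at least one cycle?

Yes

|V| = 11, |E| = 13, number of components = 1.
Since 13 > 11 - 1, a cycle must exist; for instance i-c-h-i.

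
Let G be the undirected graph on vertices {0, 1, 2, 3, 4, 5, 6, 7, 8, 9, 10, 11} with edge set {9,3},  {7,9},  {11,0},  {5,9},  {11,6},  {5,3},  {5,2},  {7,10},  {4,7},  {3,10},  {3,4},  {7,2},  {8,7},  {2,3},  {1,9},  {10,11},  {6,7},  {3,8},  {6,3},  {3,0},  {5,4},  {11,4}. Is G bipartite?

9-5-3-9 is an odd cycle (length 3), and a bipartite graph can contain only even cycles.

No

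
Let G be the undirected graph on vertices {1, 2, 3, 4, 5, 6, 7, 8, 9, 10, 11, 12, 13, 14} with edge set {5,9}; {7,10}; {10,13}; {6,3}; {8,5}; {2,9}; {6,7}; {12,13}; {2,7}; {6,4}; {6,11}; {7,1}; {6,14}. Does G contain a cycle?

|V| = 14, |E| = 13, number of components = 1.
Since 13 = 14 - 1, the graph is a forest and contains no cycle.

No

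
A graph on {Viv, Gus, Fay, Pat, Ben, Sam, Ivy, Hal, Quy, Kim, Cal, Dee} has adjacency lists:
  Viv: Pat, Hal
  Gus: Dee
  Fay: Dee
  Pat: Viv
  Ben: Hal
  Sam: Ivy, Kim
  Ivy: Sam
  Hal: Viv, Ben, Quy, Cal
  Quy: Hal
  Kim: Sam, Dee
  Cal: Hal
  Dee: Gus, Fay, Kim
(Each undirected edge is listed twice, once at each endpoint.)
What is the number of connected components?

2

Component: {Viv, Pat, Ben, Hal, Quy, Cal}
Component: {Gus, Fay, Sam, Ivy, Kim, Dee}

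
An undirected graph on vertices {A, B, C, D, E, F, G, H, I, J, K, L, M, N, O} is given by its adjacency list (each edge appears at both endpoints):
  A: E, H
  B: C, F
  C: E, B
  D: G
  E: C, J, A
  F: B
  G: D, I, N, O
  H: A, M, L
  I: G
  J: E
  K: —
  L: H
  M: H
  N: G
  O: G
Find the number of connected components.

3

Component: {K}
Component: {D, G, I, N, O}
Component: {A, B, C, E, F, H, J, L, M}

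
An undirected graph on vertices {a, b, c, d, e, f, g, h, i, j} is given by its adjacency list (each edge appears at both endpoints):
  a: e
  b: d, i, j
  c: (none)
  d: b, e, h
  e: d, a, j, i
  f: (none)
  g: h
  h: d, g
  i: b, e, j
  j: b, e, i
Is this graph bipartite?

The cycle e-i-j-e has length 3, which is odd, so the graph is not bipartite.

No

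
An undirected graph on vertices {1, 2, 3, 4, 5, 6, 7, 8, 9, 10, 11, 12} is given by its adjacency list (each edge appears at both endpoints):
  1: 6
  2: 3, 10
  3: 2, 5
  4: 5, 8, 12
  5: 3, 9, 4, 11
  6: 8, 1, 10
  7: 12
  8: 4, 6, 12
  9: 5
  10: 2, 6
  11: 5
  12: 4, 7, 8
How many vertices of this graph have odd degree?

Degrees: 1:1, 2:2, 3:2, 4:3, 5:4, 6:3, 7:1, 8:3, 9:1, 10:2, 11:1, 12:3
Odd-degree vertices: 1, 4, 6, 7, 8, 9, 11, 12.

8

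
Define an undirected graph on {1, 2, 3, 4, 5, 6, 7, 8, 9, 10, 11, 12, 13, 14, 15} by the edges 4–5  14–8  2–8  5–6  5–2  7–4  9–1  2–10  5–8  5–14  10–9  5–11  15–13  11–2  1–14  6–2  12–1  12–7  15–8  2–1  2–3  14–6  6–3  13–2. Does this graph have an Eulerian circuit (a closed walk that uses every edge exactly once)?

Yes

Degrees: 1:4, 2:8, 3:2, 4:2, 5:6, 6:4, 7:2, 8:4, 9:2, 10:2, 11:2, 12:2, 13:2, 14:4, 15:2
All degrees are even and the non-isolated vertices are connected — an Eulerian circuit exists.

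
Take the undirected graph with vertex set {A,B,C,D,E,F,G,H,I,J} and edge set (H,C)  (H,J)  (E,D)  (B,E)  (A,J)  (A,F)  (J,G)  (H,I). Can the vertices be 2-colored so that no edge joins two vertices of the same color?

Color {C, E, F, I, J} black and {A, B, D, G, H} white. No edge joins two same-colored vertices, so the graph is bipartite.

Yes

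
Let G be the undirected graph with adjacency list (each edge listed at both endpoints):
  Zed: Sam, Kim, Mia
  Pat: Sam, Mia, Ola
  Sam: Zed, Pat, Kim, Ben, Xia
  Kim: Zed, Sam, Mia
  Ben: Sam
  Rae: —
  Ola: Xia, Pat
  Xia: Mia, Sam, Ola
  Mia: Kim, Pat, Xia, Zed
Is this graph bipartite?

Zed-Kim-Mia-Zed is an odd cycle (length 3), and a bipartite graph can contain only even cycles.

No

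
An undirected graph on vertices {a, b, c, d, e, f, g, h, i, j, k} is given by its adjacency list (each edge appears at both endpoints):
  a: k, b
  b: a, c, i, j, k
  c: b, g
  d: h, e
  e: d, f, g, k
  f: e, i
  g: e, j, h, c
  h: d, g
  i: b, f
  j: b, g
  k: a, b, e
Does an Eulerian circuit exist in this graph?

Degrees: a:2, b:5, c:2, d:2, e:4, f:2, g:4, h:2, i:2, j:2, k:3
b, k have odd degree; an Eulerian circuit needs every degree to be even, so none exists.

No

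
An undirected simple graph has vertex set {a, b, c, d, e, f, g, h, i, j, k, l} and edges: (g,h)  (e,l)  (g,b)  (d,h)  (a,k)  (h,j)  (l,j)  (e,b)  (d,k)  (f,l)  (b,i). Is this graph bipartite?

A valid 2-coloring puts {b, c, h, k, l} on one side and {a, d, e, f, g, i, j} on the other; every edge crosses between the two sides.

Yes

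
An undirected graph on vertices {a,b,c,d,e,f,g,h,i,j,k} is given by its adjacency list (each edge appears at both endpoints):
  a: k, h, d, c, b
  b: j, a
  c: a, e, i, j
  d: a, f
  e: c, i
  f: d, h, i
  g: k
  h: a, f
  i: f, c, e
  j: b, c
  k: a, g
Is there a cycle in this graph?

Yes

The graph has 11 vertices, 14 edges, and 1 connected component.
Since 14 > 11 - 1, a cycle must exist; for instance c-e-i-c.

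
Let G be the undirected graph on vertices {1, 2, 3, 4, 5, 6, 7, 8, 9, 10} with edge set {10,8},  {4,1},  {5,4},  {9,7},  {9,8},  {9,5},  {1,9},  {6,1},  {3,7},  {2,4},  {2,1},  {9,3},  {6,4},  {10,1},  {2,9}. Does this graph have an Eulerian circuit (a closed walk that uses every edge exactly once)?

Degrees: 1:5, 2:3, 3:2, 4:4, 5:2, 6:2, 7:2, 8:2, 9:6, 10:2
Vertices with odd degree: 1, 2. An Eulerian circuit requires all degrees even.

No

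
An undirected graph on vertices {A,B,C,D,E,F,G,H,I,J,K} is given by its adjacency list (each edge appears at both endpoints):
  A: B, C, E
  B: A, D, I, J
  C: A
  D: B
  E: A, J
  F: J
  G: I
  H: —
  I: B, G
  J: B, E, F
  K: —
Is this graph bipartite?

Partition the vertices as {B, C, E, F, G, H, K} vs {A, D, I, J}. Each listed edge has one endpoint in each part, so the graph is bipartite.

Yes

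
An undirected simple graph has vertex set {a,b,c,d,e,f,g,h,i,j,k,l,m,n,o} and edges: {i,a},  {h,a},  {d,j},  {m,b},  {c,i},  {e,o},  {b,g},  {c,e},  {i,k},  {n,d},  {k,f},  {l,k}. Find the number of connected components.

Component: {b, g, m}
Component: {d, j, n}
Component: {a, c, e, f, h, i, k, l, o}

3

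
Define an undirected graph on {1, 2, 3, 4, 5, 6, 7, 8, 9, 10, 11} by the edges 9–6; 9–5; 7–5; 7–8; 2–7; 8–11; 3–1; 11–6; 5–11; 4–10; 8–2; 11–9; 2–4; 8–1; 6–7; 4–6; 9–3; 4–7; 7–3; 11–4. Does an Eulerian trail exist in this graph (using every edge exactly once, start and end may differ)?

No

Degrees: 1:2, 2:3, 3:3, 4:5, 5:3, 6:4, 7:6, 8:4, 9:4, 10:1, 11:5
Odd-degree vertices: 2, 3, 4, 5, 10, 11 (6 total).
With 6 odd-degree vertices (more than two), no single trail can use every edge.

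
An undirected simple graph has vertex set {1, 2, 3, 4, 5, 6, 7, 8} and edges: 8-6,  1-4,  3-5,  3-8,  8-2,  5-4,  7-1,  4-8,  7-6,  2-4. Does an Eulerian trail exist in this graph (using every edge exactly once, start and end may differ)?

Degrees: 1:2, 2:2, 3:2, 4:4, 5:2, 6:2, 7:2, 8:4
Odd-degree vertices: none (0 total).
The non-isolated vertices are connected and exactly 0 have odd degree, so an Eulerian trail exists.

Yes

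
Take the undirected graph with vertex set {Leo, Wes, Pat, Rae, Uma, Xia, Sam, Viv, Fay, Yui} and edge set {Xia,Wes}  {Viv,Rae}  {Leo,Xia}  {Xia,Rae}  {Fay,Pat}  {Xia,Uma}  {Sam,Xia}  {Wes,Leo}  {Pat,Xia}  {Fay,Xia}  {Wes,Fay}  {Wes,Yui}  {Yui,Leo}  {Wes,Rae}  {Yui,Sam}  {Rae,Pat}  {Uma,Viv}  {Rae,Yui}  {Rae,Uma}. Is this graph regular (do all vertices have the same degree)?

Degrees: Leo:3, Wes:5, Pat:3, Rae:6, Uma:3, Xia:7, Sam:2, Viv:2, Fay:3, Yui:4
Vertex Sam has degree 2 while Xia has degree 7, so the graph is not regular.

No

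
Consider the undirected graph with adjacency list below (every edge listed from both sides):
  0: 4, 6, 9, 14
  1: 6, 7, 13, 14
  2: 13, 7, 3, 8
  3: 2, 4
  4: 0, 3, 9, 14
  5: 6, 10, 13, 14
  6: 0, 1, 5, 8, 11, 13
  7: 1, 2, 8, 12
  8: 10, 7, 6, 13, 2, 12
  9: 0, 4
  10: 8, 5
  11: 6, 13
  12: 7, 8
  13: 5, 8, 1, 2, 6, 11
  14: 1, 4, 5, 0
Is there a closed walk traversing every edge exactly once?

Yes

Degrees: 0:4, 1:4, 2:4, 3:2, 4:4, 5:4, 6:6, 7:4, 8:6, 9:2, 10:2, 11:2, 12:2, 13:6, 14:4
Every vertex has even degree and the edges form a single connected piece, so an Eulerian circuit exists.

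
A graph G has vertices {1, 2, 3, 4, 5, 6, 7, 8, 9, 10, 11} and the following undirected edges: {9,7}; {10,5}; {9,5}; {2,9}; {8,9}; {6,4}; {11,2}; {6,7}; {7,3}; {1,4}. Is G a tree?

|V| = 11, |E| = 10.
It is connected with exactly 10 edges, hence acyclic — it is a tree.

Yes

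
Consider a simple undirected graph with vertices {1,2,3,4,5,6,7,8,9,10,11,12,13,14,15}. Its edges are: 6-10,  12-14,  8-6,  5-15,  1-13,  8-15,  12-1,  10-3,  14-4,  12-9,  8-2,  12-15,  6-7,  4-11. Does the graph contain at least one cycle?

|V| = 15, |E| = 14, number of components = 1.
Since 14 = 15 - 1, the graph is a forest and contains no cycle.

No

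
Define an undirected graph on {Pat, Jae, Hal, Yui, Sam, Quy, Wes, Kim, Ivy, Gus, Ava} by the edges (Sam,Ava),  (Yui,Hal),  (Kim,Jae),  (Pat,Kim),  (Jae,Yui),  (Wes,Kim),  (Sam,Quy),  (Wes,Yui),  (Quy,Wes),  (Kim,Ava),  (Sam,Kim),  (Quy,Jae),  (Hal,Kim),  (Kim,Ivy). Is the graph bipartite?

No

Sam-Kim-Ava-Sam is an odd cycle (length 3), and a bipartite graph can contain only even cycles.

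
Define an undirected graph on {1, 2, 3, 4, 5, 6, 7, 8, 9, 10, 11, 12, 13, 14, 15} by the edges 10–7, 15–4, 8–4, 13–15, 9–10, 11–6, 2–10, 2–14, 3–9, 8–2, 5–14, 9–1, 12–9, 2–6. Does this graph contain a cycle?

The graph has 15 vertices, 14 edges, and 1 connected component.
A forest on 15 vertices with 1 component has exactly 14 edges, which matches — so no cycle.

No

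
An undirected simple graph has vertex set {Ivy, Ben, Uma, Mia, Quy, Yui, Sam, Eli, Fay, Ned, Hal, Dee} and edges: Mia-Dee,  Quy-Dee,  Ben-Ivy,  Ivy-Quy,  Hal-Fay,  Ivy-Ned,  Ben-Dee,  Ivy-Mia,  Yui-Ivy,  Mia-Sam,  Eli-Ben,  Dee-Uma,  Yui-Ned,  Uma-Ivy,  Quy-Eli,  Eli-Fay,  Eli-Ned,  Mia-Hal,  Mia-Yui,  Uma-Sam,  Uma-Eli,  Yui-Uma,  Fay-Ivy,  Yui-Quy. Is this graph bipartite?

Ivy-Yui-Ned-Ivy is an odd cycle (length 3), and a bipartite graph can contain only even cycles.

No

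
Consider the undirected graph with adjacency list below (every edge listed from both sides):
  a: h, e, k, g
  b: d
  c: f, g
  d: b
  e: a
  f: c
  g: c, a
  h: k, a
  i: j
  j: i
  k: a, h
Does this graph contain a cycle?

Yes

The graph has 11 vertices, 9 edges, and 3 connected components.
One cycle is a-k-h-a.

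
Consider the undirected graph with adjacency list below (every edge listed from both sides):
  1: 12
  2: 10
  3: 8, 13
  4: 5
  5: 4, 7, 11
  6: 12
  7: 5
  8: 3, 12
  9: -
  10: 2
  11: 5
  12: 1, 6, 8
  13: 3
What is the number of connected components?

4

Component: {9}
Component: {2, 10}
Component: {4, 5, 7, 11}
Component: {1, 3, 6, 8, 12, 13}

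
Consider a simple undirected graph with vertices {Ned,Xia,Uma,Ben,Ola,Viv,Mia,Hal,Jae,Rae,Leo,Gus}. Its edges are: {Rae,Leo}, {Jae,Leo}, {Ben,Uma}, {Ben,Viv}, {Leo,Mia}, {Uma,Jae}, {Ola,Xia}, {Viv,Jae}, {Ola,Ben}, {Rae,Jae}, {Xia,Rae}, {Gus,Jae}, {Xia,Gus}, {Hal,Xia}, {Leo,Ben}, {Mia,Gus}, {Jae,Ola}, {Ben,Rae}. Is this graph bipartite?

Rae-Leo-Jae-Rae is an odd cycle (length 3), and a bipartite graph can contain only even cycles.

No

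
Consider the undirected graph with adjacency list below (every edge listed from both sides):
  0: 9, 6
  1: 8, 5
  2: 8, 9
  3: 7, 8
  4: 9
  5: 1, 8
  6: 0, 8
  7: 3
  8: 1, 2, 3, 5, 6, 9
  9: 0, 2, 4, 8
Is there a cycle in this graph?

Yes

The graph has 10 vertices, 12 edges, and 1 connected component.
Since 12 > 10 - 1, a cycle must exist; for instance 8-1-5-8.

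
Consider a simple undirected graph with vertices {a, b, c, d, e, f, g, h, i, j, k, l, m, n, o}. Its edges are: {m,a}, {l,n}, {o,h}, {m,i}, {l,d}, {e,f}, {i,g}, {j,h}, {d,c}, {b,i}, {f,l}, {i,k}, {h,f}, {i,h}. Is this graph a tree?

Yes

|V| = 15, |E| = 14.
It is connected with exactly 14 edges, hence acyclic — it is a tree.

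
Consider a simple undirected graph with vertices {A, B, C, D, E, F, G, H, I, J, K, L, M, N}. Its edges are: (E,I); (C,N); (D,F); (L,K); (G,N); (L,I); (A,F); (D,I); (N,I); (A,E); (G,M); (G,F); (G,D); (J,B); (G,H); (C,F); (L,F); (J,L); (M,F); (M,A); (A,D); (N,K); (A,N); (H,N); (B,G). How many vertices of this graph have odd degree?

Degrees: A:5, B:2, C:2, D:4, E:2, F:6, G:6, H:2, I:4, J:2, K:2, L:4, M:3, N:6
Odd-degree vertices: A, M.

2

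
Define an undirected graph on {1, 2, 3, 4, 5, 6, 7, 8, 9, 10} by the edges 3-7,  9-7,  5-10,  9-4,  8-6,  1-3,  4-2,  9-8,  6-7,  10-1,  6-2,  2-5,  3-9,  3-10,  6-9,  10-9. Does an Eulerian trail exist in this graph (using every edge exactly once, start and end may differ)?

Yes

Degrees: 1:2, 2:3, 3:4, 4:2, 5:2, 6:4, 7:3, 8:2, 9:6, 10:4
Odd-degree vertices: 2, 7 (2 total).
The non-isolated vertices are connected and exactly 2 have odd degree, so an Eulerian trail exists (from 2 to 7).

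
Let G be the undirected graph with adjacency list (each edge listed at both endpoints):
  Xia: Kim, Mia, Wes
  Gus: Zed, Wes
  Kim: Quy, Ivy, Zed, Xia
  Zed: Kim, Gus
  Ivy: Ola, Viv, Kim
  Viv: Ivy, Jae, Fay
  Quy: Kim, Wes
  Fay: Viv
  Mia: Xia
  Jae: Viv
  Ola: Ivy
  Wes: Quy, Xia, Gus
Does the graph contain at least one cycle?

Yes

|V| = 12, |E| = 13, number of components = 1.
Since 13 > 12 - 1, a cycle must exist; for instance Kim-Zed-Gus-Wes-Quy-Kim.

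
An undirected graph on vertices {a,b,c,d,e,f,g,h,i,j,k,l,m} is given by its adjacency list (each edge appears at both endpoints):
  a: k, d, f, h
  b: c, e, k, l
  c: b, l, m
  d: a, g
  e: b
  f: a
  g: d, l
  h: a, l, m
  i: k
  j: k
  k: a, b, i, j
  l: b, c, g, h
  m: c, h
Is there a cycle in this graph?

|V| = 13, |E| = 16, number of components = 1.
Since 16 > 13 - 1, a cycle must exist; for instance a-k-b-c-m-h-a.

Yes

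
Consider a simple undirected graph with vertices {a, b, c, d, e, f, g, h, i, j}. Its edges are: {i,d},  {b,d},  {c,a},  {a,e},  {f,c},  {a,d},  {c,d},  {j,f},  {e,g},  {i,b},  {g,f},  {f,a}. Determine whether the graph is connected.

No

Component: {h}
Component: {a, b, c, d, e, f, g, i, j}
There are 2 separate components, so the graph is not connected.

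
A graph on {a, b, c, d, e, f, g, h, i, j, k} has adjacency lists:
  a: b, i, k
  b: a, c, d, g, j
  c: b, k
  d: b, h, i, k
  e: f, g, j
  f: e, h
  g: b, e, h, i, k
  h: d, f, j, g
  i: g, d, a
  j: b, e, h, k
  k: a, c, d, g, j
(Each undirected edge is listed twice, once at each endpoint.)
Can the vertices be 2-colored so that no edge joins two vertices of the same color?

Partition the vertices as {b, e, h, i, k} vs {a, c, d, f, g, j}. Each listed edge has one endpoint in each part, so the graph is bipartite.

Yes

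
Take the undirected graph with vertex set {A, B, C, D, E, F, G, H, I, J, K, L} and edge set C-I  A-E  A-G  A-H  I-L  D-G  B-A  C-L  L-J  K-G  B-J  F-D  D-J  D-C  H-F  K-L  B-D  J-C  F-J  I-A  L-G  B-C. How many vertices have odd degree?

Degrees: A:5, B:4, C:5, D:5, E:1, F:3, G:4, H:2, I:3, J:5, K:2, L:5
Odd-degree vertices: A, C, D, E, F, I, J, L.

8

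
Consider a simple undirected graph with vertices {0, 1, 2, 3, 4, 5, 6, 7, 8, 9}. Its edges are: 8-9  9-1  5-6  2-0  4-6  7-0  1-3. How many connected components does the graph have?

3

Component: {0, 2, 7}
Component: {4, 5, 6}
Component: {1, 3, 8, 9}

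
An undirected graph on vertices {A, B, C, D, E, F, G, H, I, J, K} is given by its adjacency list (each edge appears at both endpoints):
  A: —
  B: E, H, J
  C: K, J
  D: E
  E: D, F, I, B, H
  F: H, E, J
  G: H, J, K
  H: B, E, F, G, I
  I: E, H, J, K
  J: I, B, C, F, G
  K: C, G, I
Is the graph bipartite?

The cycle H-E-I-H has length 3, which is odd, so the graph is not bipartite.

No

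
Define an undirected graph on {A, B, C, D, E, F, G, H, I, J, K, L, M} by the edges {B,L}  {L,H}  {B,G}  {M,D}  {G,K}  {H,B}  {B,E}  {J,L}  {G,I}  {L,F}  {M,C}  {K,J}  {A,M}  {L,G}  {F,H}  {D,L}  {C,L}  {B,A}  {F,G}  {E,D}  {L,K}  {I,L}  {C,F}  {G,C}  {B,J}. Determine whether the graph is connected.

Starting from A and exploring outward reaches every vertex (A, B, M, L, E, J, G, H, D, C, I, K, F); the graph is connected.

Yes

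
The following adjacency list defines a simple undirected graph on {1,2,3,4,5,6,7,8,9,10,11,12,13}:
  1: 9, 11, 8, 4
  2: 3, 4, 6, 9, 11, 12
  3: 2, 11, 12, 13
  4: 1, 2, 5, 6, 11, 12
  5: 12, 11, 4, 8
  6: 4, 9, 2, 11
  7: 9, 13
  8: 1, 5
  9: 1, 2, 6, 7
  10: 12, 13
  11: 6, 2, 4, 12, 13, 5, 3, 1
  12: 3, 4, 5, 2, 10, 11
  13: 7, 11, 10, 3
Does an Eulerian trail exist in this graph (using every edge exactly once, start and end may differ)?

Degrees: 1:4, 2:6, 3:4, 4:6, 5:4, 6:4, 7:2, 8:2, 9:4, 10:2, 11:8, 12:6, 13:4
Odd-degree vertices: none (0 total).
The non-isolated vertices are connected and exactly 0 have odd degree, so an Eulerian trail exists.

Yes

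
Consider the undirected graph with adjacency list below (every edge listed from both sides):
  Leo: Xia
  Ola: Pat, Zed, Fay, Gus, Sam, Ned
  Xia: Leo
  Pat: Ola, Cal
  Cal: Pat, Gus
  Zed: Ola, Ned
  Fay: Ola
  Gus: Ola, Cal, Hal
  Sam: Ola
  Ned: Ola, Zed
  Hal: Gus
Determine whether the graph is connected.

No

Component: {Leo, Xia}
Component: {Ola, Pat, Cal, Zed, Fay, Gus, Sam, Ned, Hal}
No edge joins these 2 groups, so the graph is disconnected.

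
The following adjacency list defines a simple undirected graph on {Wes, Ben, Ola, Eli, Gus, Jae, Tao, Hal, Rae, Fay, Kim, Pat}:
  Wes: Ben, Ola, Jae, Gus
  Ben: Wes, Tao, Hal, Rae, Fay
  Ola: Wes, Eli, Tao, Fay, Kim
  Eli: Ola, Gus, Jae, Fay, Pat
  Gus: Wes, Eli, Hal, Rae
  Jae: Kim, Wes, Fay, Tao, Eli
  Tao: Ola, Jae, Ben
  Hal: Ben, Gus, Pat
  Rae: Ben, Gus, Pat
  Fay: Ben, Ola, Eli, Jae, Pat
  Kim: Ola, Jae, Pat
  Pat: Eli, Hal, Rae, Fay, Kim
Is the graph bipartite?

Eli-Fay-Pat-Eli is an odd cycle (length 3), and a bipartite graph can contain only even cycles.

No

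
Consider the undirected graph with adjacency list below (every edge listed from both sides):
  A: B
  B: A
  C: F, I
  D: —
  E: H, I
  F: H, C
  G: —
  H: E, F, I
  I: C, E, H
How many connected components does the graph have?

Component: {D}
Component: {G}
Component: {A, B}
Component: {C, E, F, H, I}

4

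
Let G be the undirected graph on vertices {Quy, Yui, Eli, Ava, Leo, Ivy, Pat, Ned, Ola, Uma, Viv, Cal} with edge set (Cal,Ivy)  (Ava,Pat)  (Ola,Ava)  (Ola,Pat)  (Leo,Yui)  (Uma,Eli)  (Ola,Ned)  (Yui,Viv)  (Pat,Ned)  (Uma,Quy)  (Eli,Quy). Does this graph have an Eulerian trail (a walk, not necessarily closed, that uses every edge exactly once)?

Degrees: Quy:2, Yui:2, Eli:2, Ava:2, Leo:1, Ivy:1, Pat:3, Ned:2, Ola:3, Uma:2, Viv:1, Cal:1
Odd-degree vertices: Leo, Ivy, Pat, Ola, Viv, Cal (6 total).
An Eulerian trail requires 0 or 2 odd-degree vertices; here there are 6.

No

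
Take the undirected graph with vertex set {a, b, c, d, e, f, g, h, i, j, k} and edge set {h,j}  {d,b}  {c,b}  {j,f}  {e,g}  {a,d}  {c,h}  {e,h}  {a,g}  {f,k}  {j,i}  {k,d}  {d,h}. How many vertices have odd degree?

Degrees: a:2, b:2, c:2, d:4, e:2, f:2, g:2, h:4, i:1, j:3, k:2
Odd-degree vertices: i, j.

2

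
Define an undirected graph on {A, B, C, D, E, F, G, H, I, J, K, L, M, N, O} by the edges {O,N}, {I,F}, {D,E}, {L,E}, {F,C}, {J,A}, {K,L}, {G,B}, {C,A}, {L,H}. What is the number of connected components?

Component: {M}
Component: {B, G}
Component: {N, O}
Component: {A, C, F, I, J}
Component: {D, E, H, K, L}

5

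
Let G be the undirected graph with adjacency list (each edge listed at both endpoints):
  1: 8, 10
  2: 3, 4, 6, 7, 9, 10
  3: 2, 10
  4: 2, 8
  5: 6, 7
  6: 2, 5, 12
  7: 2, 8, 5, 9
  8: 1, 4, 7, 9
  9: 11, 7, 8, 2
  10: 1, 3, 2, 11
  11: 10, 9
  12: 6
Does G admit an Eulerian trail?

Degrees: 1:2, 2:6, 3:2, 4:2, 5:2, 6:3, 7:4, 8:4, 9:4, 10:4, 11:2, 12:1
Odd-degree vertices: 6, 12 (2 total).
The non-isolated vertices are connected and exactly 2 have odd degree, so an Eulerian trail exists (from 6 to 12).

Yes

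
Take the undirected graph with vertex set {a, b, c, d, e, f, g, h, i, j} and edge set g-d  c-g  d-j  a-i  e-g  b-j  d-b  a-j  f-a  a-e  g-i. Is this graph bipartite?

No

The cycle b-d-j-b has length 3, which is odd, so the graph is not bipartite.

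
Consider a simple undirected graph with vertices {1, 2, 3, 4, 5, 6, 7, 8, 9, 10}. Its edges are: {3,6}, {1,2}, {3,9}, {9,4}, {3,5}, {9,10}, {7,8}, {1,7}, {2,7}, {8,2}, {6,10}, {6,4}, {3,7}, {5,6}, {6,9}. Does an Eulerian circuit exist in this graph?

Degrees: 1:2, 2:3, 3:4, 4:2, 5:2, 6:5, 7:4, 8:2, 9:4, 10:2
2, 6 have odd degree; an Eulerian circuit needs every degree to be even, so none exists.

No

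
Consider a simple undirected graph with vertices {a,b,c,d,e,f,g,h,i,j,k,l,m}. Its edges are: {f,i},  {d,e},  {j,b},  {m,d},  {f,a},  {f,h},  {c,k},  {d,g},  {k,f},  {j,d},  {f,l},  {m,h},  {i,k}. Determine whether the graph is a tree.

No

The graph has 13 vertices and 13 edges.
A tree on 13 vertices has exactly 12 edges; this graph has 13, so it contains a cycle and is not a tree.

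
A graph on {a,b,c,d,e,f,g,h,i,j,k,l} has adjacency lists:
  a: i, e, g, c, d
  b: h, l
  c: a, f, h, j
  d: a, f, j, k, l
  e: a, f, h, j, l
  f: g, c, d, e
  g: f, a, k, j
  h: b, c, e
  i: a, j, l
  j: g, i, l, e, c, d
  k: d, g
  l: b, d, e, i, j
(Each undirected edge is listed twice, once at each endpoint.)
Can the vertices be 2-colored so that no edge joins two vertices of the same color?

No

The cycle d-j-l-d has length 3, which is odd, so the graph is not bipartite.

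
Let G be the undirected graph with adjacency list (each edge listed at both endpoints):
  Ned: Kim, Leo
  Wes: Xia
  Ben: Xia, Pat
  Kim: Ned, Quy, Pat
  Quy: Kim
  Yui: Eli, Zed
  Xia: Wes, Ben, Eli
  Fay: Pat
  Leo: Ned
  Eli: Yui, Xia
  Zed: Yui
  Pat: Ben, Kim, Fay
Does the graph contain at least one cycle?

No

|V| = 12, |E| = 11, number of components = 1.
Since 11 = 12 - 1, the graph is a forest and contains no cycle.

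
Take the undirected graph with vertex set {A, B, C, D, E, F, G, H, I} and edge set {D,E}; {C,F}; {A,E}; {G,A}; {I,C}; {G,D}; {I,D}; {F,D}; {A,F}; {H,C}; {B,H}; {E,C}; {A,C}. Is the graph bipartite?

The cycle E-A-C-E has length 3, which is odd, so the graph is not bipartite.

No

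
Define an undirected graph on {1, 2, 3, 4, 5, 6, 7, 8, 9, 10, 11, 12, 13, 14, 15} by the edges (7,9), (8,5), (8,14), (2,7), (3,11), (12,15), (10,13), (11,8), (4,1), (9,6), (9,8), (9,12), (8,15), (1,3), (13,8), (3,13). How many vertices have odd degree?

Degrees: 1:2, 2:1, 3:3, 4:1, 5:1, 6:1, 7:2, 8:6, 9:4, 10:1, 11:2, 12:2, 13:3, 14:1, 15:2
Odd-degree vertices: 2, 3, 4, 5, 6, 10, 13, 14.

8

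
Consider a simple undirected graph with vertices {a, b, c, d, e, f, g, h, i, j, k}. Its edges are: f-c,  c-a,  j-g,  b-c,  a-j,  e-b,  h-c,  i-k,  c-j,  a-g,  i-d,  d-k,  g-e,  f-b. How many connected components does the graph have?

Component: {d, i, k}
Component: {a, b, c, e, f, g, h, j}

2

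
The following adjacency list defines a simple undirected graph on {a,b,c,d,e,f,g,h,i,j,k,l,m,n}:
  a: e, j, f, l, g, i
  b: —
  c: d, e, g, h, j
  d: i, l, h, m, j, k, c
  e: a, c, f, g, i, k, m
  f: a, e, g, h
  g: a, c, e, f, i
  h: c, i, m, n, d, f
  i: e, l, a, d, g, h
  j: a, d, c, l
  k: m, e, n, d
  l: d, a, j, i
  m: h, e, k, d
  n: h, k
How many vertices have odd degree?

4

Degrees: a:6, b:0, c:5, d:7, e:7, f:4, g:5, h:6, i:6, j:4, k:4, l:4, m:4, n:2
Odd-degree vertices: c, d, e, g.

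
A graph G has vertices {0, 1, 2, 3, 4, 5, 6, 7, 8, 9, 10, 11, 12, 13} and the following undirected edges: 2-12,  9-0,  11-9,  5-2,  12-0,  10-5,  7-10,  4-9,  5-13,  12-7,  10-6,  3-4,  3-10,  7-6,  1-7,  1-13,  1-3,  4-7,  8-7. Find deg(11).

1

Neighbors of 11: 9.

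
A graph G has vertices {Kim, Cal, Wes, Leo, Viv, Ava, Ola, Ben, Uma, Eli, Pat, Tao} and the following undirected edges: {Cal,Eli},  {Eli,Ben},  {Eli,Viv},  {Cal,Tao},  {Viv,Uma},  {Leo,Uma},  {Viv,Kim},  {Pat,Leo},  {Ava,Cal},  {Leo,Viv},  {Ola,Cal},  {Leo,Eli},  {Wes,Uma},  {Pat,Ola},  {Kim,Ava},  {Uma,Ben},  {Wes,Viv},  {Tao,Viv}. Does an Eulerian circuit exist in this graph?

Yes

Degrees: Kim:2, Cal:4, Wes:2, Leo:4, Viv:6, Ava:2, Ola:2, Ben:2, Uma:4, Eli:4, Pat:2, Tao:2
All degrees are even and the non-isolated vertices are connected — an Eulerian circuit exists.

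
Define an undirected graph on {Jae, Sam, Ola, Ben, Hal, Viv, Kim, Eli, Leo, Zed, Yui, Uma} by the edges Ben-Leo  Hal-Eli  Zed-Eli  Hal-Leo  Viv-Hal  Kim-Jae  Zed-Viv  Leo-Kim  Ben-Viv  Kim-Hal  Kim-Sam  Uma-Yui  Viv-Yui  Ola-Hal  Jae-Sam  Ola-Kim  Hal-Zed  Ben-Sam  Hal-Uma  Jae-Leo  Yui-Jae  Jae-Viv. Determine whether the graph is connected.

A breadth-first search from Jae visits Jae, Yui, Viv, Kim, Sam, Leo, Uma, Ben, Hal, Zed, Ola, Eli — all 12 vertices — so the graph is connected.

Yes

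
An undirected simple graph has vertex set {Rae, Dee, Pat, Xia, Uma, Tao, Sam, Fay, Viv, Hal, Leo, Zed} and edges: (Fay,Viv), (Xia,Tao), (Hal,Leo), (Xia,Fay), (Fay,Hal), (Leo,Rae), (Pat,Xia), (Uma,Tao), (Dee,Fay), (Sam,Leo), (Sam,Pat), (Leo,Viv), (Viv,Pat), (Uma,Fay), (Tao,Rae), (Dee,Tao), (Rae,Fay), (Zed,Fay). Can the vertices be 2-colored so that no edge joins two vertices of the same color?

Partition the vertices as {Pat, Tao, Fay, Leo} vs {Rae, Dee, Xia, Uma, Sam, Viv, Hal, Zed}. Each listed edge has one endpoint in each part, so the graph is bipartite.

Yes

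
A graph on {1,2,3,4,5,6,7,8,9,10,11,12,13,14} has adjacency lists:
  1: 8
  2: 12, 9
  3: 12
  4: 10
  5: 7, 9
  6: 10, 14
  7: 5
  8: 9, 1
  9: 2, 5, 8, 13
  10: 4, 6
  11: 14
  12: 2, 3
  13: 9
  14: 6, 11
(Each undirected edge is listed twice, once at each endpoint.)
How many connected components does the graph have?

Component: {4, 6, 10, 11, 14}
Component: {1, 2, 3, 5, 7, 8, 9, 12, 13}

2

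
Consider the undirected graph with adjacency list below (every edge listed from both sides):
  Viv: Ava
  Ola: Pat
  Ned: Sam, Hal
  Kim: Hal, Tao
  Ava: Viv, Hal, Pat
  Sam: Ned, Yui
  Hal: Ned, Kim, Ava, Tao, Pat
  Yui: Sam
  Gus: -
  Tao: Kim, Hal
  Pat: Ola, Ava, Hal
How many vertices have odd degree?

Degrees: Viv:1, Ola:1, Ned:2, Kim:2, Ava:3, Sam:2, Hal:5, Yui:1, Gus:0, Tao:2, Pat:3
Odd-degree vertices: Viv, Ola, Ava, Hal, Yui, Pat.

6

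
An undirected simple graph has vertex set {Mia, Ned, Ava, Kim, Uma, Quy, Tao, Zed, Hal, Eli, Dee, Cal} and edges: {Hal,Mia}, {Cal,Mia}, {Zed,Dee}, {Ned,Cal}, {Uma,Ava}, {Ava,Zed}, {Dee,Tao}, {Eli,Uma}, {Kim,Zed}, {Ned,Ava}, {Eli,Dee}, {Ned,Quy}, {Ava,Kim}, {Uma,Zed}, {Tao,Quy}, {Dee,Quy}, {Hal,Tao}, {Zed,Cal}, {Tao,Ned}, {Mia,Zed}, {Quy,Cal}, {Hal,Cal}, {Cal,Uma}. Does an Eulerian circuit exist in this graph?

No

Degrees: Mia:3, Ned:4, Ava:4, Kim:2, Uma:4, Quy:4, Tao:4, Zed:6, Hal:3, Eli:2, Dee:4, Cal:6
Vertices with odd degree: Mia, Hal. An Eulerian circuit requires all degrees even.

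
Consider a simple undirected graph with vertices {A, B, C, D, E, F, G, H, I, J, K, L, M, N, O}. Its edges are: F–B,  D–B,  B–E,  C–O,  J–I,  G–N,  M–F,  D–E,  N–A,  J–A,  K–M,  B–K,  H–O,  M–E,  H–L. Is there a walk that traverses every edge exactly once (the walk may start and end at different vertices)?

No

Degrees: A:2, B:4, C:1, D:2, E:3, F:2, G:1, H:2, I:1, J:2, K:2, L:1, M:3, N:2, O:2
Odd-degree vertices: C, E, G, I, L, M (6 total).
An Eulerian trail requires 0 or 2 odd-degree vertices; here there are 6.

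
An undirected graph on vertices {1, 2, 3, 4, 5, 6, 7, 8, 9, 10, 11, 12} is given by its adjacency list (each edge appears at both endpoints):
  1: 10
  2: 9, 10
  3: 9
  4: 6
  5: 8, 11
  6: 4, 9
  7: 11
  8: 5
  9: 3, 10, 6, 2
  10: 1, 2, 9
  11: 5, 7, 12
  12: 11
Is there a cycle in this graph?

The graph has 12 vertices, 11 edges, and 2 connected components.
Since 11 > 12 - 2, a cycle must exist; for instance 10-2-9-10.

Yes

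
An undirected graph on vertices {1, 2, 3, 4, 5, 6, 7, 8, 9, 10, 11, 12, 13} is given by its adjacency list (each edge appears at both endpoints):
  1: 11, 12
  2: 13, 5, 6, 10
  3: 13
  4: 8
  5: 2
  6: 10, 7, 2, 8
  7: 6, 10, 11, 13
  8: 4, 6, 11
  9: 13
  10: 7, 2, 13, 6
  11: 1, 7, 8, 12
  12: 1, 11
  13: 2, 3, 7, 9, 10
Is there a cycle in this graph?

Yes

The graph has 13 vertices, 18 edges, and 1 connected component.
Since 18 > 13 - 1, a cycle must exist; for instance 7-13-10-2-6-7.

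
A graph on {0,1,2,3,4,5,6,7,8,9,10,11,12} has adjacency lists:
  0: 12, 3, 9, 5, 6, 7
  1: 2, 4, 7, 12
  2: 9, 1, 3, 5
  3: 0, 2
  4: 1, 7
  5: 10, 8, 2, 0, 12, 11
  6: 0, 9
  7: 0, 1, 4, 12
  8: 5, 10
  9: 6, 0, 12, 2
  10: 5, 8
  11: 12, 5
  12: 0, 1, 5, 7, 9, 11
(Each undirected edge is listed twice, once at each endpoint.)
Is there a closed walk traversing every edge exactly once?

Yes

Degrees: 0:6, 1:4, 2:4, 3:2, 4:2, 5:6, 6:2, 7:4, 8:2, 9:4, 10:2, 11:2, 12:6
All degrees are even and the non-isolated vertices are connected — an Eulerian circuit exists.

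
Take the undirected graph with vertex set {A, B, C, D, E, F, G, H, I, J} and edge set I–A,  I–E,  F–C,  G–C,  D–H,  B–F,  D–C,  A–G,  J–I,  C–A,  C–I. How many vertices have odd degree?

Degrees: A:3, B:1, C:5, D:2, E:1, F:2, G:2, H:1, I:4, J:1
Odd-degree vertices: A, B, C, E, H, J.

6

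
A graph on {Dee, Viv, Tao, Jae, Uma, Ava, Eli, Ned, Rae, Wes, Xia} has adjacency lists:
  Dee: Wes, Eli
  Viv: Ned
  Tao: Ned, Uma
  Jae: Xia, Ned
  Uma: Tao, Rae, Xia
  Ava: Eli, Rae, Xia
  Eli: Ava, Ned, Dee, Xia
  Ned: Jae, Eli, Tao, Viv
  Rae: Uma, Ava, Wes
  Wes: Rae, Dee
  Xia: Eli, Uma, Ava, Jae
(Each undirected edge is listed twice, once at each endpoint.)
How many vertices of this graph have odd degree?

Degrees: Dee:2, Viv:1, Tao:2, Jae:2, Uma:3, Ava:3, Eli:4, Ned:4, Rae:3, Wes:2, Xia:4
Odd-degree vertices: Viv, Uma, Ava, Rae.

4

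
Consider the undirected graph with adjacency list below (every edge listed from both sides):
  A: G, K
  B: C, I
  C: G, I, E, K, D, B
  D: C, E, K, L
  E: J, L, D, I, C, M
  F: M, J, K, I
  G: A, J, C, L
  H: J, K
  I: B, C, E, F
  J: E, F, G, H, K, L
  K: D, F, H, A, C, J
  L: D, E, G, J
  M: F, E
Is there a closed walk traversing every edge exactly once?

Yes

Degrees: A:2, B:2, C:6, D:4, E:6, F:4, G:4, H:2, I:4, J:6, K:6, L:4, M:2
Every vertex has even degree and the edges form a single connected piece, so an Eulerian circuit exists.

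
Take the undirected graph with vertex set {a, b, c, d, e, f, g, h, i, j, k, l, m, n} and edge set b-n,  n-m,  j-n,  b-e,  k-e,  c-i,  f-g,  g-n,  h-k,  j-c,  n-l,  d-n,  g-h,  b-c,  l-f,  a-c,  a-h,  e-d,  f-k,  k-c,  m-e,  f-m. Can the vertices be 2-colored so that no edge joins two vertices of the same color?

Yes

Color {c, e, f, h, n} black and {a, b, d, g, i, j, k, l, m} white. No edge joins two same-colored vertices, so the graph is bipartite.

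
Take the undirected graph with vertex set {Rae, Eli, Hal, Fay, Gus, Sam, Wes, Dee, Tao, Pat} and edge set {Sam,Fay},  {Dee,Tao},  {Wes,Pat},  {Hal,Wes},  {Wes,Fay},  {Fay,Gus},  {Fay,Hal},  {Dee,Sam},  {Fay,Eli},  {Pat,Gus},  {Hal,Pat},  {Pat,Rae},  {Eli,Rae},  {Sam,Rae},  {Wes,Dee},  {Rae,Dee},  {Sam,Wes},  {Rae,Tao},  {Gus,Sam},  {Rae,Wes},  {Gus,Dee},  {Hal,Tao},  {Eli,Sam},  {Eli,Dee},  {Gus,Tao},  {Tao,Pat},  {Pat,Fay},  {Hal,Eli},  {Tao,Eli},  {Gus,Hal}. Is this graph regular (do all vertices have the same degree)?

Degrees: Rae:6, Eli:6, Hal:6, Fay:6, Gus:6, Sam:6, Wes:6, Dee:6, Tao:6, Pat:6
Every vertex has degree 6, so the graph is 6-regular.

Yes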